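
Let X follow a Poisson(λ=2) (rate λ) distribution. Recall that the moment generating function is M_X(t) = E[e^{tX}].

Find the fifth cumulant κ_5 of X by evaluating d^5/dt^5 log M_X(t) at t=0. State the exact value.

κ_5 = d^5K/dt^5 |_{t=0} = 2

M_X(t) = e^(2*e^(t) - 2)
K_X(t) = log M_X(t) = 2*e^(t) - 2
dK/dt = 2*e^(t)
d^2K/dt^2 = 2*e^(t)
d^3K/dt^3 = 2*e^(t)
d^4K/dt^4 = 2*e^(t)
d^5K/dt^5 = 2*e^(t)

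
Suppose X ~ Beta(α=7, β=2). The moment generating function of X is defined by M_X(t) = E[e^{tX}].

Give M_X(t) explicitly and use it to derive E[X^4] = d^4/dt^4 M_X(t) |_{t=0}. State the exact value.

E[X^4] = D^4[M](0) = 14/33

M_X(t) = ₁F₁(7; 9; t)
D^4[M](t) = 14*₁F₁(11; 13; t)/33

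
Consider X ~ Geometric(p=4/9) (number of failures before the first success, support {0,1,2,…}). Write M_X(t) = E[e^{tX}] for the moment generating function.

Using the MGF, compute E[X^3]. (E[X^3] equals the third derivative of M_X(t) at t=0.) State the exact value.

M_X(t) = 4/(9*(1 - 5*e^(t)/9))
M^(3)(t) = (500*e^(3*t) + 3600*e^(2*t) + 1620*e^(t))/(625*e^(4*t) - 4500*e^(3*t) + 12150*e^(2*t) - 14580*e^(t) + 6561)

E[X^3] = M^(3)(0) = 715/32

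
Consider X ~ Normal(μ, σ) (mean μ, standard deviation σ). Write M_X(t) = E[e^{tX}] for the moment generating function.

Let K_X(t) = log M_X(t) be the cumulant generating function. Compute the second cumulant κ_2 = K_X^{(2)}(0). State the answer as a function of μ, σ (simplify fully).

κ_2 = d^2K/dt^2 |_{t=0} = σ^2

M_X(t) = e^(μ*t + σ^2*t^2/2)
K_X(t) = log M_X(t) = μ*t + σ^2*t^2/2
dK/dt = μ + σ^2*t
d^2K/dt^2 = σ^2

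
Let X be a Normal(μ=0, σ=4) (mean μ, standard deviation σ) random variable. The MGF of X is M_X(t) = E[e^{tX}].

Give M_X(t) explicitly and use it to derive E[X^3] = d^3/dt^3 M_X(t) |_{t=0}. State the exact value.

E[X^3] = D^3[M](0) = 0

M_X(t) = e^(8*t^2)
D^3[M](t) = 4096*t^3*e^(8*t^2) + 768*t*e^(8*t^2)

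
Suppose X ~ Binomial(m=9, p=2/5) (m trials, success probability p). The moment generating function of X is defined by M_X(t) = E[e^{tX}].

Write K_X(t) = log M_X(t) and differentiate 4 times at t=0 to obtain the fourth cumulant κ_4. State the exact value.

M_X(t) = (2*e^(t)/5 + 3/5)^9
K_X(t) = log M_X(t) = 9*log(2*e^(t)/5 + 3/5)
dK/dt = 18*e^(t)/(2*e^(t) + 3)
d^2K/dt^2 = 54*e^(t)/(4*e^(2*t) + 12*e^(t) + 9)
d^3K/dt^3 = (-108*e^(2*t) + 162*e^(t))/(8*e^(3*t) + 36*e^(2*t) + 54*e^(t) + 27)
d^4K/dt^4 = (216*e^(3*t) - 1296*e^(2*t) + 486*e^(t))/(16*e^(4*t) + 96*e^(3*t) + 216*e^(2*t) + 216*e^(t) + 81)

κ_4 = d^4K/dt^4 |_{t=0} = -594/625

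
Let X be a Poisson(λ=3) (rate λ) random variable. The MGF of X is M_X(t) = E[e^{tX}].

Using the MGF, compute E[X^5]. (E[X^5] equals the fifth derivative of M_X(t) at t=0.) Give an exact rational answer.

M_X(t) = e^(3*e^(t) - 3)
D^5[M](t) = (243*e^(5*t)*e^(3*e^(t)) + 810*e^(4*t)*e^(3*e^(t)) + 675*e^(3*t)*e^(3*e^(t)) + 135*e^(2*t)*e^(3*e^(t)) + 3*e^(t)*e^(3*e^(t)))*e^(-3)

E[X^5] = D^5[M](0) = 1866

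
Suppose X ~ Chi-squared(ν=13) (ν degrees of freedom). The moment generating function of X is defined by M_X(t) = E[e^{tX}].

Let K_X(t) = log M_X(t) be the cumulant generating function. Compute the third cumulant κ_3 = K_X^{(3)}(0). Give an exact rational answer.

M_X(t) = (1 - 2*t)^(-13/2)
K_X(t) = log M_X(t) = -13*log(1 - 2*t)/2
K^(3)(t) = -104/(8*t^3 - 12*t^2 + 6*t - 1)

κ_3 = K^(3)(0) = 104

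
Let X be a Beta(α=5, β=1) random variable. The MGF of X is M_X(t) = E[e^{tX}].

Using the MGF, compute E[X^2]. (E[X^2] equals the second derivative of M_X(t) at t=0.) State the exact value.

E[X^2] = D^2[M](0) = 5/7

M_X(t) = ₁F₁(5; 6; t)
D^2[M](t) = 5*₁F₁(7; 8; t)/7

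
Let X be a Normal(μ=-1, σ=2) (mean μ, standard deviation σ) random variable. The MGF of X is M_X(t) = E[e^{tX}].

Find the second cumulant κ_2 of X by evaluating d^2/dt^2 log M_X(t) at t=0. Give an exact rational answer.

M_X(t) = e^(2*t^2 - t)
K_X(t) = log M_X(t) = 2*t^2 - t
K′(t) = 4*t - 1
K′′(t) = 4

κ_2 = K′′(0) = 4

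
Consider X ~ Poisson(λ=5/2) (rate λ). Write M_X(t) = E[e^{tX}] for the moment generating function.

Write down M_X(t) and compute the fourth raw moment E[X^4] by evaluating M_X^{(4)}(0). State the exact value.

E[X^4] = M^(4)(0) = 2865/16

M_X(t) = e^(5*e^(t)/2 - 5/2)
M^(4)(t) = (625*e^(4*t)*e^(5*e^(t)/2) + 1500*e^(3*t)*e^(5*e^(t)/2) + 700*e^(2*t)*e^(5*e^(t)/2) + 40*e^(t)*e^(5*e^(t)/2))*e^(-5/2)/16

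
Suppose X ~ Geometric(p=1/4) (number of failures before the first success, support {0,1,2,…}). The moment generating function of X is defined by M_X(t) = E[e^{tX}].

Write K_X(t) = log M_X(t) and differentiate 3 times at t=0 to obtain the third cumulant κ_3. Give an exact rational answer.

κ_3 = d^3K/dt^3 |_{t=0} = 84

M_X(t) = 1/(4*(1 - 3*e^(t)/4))
K_X(t) = log M_X(t) = -log(1 - 3*e^(t)/4) - 2*log(2)
dK/dt = -3*e^(t)/(3*e^(t) - 4)
d^2K/dt^2 = 12*e^(t)/(9*e^(2*t) - 24*e^(t) + 16)
d^3K/dt^3 = (-36*e^(2*t) - 48*e^(t))/(27*e^(3*t) - 108*e^(2*t) + 144*e^(t) - 64)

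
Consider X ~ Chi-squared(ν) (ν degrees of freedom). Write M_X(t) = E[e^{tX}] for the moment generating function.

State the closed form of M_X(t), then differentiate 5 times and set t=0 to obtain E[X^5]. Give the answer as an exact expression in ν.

E[X^5] = M^(5)(0) = ν*(ν^4 + 20*ν^3 + 140*ν^2 + 400*ν + 384)

M_X(t) = (1 - 2*t)^(-ν/2)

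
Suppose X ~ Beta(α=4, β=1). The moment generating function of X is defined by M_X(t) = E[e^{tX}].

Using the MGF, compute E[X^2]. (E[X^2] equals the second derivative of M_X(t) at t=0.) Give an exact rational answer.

M_X(t) = ₁F₁(4; 5; t)
M′(t) = 4*₁F₁(5; 6; t)/5
M′′(t) = 2*₁F₁(6; 7; t)/3

E[X^2] = M′′(0) = 2/3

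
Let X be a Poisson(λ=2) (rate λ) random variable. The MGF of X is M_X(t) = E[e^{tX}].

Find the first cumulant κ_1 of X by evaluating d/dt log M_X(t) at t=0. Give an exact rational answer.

M_X(t) = e^(2*e^(t) - 2)
K_X(t) = log M_X(t) = 2*e^(t) - 2
D[K](t) = 2*e^(t)

κ_1 = D[K](0) = 2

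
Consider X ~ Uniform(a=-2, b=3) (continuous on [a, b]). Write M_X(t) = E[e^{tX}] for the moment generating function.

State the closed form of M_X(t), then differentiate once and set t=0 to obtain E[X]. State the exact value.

E[X] = dM/dt |_{t=0} = 1/2

M_X(t) = (e^(3*t) - e^(-2*t))/(5*t)
dM/dt = (3*t*e^(5*t) + 2*t - e^(5*t) + 1)*e^(-2*t)/(5*t^2)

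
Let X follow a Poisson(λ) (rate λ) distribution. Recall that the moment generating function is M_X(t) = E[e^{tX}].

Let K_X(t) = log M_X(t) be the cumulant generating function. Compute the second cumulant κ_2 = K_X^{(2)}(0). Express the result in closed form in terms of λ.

κ_2 = K′′(0) = λ

M_X(t) = e^(λ*(e^(t) - 1))
K_X(t) = log M_X(t) = λ*(e^(t) - 1)
K′(t) = λ*e^(t)
K′′(t) = λ*e^(t)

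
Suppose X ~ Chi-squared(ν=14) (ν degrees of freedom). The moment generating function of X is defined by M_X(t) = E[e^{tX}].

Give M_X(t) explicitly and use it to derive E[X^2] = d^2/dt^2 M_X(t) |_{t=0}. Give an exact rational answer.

M_X(t) = (1 - 2*t)^(-7)
D^2[M](t) = -224/(512*t^9 - 2304*t^8 + 4608*t^7 - 5376*t^6 + 4032*t^5 - 2016*t^4 + 672*t^3 - 144*t^2 + 18*t - 1)

E[X^2] = D^2[M](0) = 224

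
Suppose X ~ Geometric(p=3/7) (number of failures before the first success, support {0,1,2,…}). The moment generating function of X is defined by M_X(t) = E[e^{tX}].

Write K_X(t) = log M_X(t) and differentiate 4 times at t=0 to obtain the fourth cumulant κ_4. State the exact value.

κ_4 = K′′′′(0) = 1652/27

M_X(t) = 3/(7*(1 - 4*e^(t)/7))
K_X(t) = log M_X(t) = -log(1 - 4*e^(t)/7) - log(7) + log(3)
K′(t) = -4*e^(t)/(4*e^(t) - 7)
K′′(t) = 28*e^(t)/(16*e^(2*t) - 56*e^(t) + 49)
K′′′(t) = (-112*e^(2*t) - 196*e^(t))/(64*e^(3*t) - 336*e^(2*t) + 588*e^(t) - 343)
K′′′′(t) = (448*e^(3*t) + 3136*e^(2*t) + 1372*e^(t))/(256*e^(4*t) - 1792*e^(3*t) + 4704*e^(2*t) - 5488*e^(t) + 2401)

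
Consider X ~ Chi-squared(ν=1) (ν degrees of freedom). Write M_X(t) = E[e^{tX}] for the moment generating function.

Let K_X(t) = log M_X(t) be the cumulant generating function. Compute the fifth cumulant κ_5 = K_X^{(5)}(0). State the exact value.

M_X(t) = 1/√(1 - 2*t)
K_X(t) = log M_X(t) = -log(1 - 2*t)/2
K^(5)(t) = -384/(32*t^5 - 80*t^4 + 80*t^3 - 40*t^2 + 10*t - 1)

κ_5 = K^(5)(0) = 384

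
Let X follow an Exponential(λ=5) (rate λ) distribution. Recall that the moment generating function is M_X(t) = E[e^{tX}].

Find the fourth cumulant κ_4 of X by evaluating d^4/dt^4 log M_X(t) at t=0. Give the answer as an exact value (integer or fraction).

κ_4 = d^4K/dt^4 |_{t=0} = 6/625

M_X(t) = 5/(5 - t)
K_X(t) = log M_X(t) = -log(5 - t) + log(5)
dK/dt = -1/(t - 5)
d^2K/dt^2 = 1/(t^2 - 10*t + 25)
d^3K/dt^3 = -2/(t^3 - 15*t^2 + 75*t - 125)
d^4K/dt^4 = 6/(t^4 - 20*t^3 + 150*t^2 - 500*t + 625)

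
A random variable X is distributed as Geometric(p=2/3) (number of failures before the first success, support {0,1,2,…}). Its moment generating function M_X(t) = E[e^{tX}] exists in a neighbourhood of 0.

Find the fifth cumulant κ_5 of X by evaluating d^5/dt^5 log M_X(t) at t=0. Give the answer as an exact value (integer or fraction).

M_X(t) = 2/(3*(1 - e^(t)/3))
K_X(t) = log M_X(t) = -log(1 - e^(t)/3) - log(3) + log(2)
K′(t) = -e^(t)/(e^(t) - 3)
K′′(t) = 3*e^(t)/(e^(2*t) - 6*e^(t) + 9)
K′′′(t) = (-3*e^(2*t) - 9*e^(t))/(e^(3*t) - 9*e^(2*t) + 27*e^(t) - 27)
K′′′′(t) = (3*e^(3*t) + 36*e^(2*t) + 27*e^(t))/(e^(4*t) - 12*e^(3*t) + 54*e^(2*t) - 108*e^(t) + 81)
K′′′′′(t) = (-3*e^(4*t) - 99*e^(3*t) - 297*e^(2*t) - 81*e^(t))/(e^(5*t) - 15*e^(4*t) + 90*e^(3*t) - 270*e^(2*t) + 405*e^(t) - 243)

κ_5 = K′′′′′(0) = 15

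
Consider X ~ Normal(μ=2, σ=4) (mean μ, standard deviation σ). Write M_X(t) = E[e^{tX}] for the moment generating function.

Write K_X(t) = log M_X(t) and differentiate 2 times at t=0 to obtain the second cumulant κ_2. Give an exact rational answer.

M_X(t) = e^(8*t^2 + 2*t)
K_X(t) = log M_X(t) = 8*t^2 + 2*t
K^(2)(t) = 16

κ_2 = K^(2)(0) = 16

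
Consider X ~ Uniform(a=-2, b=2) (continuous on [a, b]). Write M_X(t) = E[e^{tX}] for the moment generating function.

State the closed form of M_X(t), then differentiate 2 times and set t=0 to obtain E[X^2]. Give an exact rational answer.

E[X^2] = M^(2)(0) = 4/3

M_X(t) = (e^(2*t) - e^(-2*t))/(4*t)
M^(2)(t) = (2*t^2*e^(4*t) - 2*t^2 - 2*t*e^(4*t) - 2*t + e^(4*t) - 1)*e^(-2*t)/(2*t^3)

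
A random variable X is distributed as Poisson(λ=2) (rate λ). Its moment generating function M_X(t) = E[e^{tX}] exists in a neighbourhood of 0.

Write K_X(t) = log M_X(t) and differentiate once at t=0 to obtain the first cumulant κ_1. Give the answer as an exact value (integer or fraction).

κ_1 = D[K](0) = 2

M_X(t) = e^(2*e^(t) - 2)
K_X(t) = log M_X(t) = 2*e^(t) - 2
D[K](t) = 2*e^(t)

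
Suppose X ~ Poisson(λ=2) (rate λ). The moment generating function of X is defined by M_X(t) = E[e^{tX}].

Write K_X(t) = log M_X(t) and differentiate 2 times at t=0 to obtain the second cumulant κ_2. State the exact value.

κ_2 = d^2K/dt^2 |_{t=0} = 2

M_X(t) = e^(2*e^(t) - 2)
K_X(t) = log M_X(t) = 2*e^(t) - 2
dK/dt = 2*e^(t)
d^2K/dt^2 = 2*e^(t)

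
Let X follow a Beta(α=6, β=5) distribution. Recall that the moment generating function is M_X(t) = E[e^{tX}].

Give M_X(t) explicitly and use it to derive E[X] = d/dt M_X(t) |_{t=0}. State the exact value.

M_X(t) = ₁F₁(6; 11; t)
dM/dt = 6*₁F₁(7; 12; t)/11

E[X] = dM/dt |_{t=0} = 6/11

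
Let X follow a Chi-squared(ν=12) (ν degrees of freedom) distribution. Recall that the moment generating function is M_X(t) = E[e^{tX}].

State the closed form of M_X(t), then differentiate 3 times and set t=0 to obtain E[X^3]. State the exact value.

E[X^3] = M^(3)(0) = 2688

M_X(t) = (1 - 2*t)^(-6)
M^(3)(t) = -2688/(512*t^9 - 2304*t^8 + 4608*t^7 - 5376*t^6 + 4032*t^5 - 2016*t^4 + 672*t^3 - 144*t^2 + 18*t - 1)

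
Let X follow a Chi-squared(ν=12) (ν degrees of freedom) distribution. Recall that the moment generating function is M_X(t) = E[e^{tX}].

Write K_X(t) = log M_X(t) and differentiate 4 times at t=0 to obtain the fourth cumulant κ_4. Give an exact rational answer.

κ_4 = K^(4)(0) = 576

M_X(t) = (1 - 2*t)^(-6)
K_X(t) = log M_X(t) = -6*log(1 - 2*t)
K^(4)(t) = 576/(16*t^4 - 32*t^3 + 24*t^2 - 8*t + 1)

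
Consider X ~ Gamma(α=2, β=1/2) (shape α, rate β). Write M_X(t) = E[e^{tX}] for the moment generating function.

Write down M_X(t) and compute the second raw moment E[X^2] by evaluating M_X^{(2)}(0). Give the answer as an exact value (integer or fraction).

M_X(t) = 1/(4*(1/2 - t)^2)
M′(t) = -4/(8*t^3 - 12*t^2 + 6*t - 1)
M′′(t) = 24/(16*t^4 - 32*t^3 + 24*t^2 - 8*t + 1)

E[X^2] = M′′(0) = 24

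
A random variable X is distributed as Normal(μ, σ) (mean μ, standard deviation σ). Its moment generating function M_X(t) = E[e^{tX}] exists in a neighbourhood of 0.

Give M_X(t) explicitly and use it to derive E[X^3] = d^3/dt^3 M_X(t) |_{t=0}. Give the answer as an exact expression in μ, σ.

E[X^3] = M^(3)(0) = μ*(μ^2 + 3*σ^2)

M_X(t) = e^(μ*t + σ^2*t^2/2)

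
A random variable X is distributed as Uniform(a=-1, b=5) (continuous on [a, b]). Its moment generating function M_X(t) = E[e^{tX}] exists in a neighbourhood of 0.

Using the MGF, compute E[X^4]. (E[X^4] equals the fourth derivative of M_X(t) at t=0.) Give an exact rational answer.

E[X^4] = M′′′′(0) = 521/5

M_X(t) = (e^(5*t) - e^(-t))/(6*t)
M′(t) = (5*t*e^(6*t) + t - e^(6*t) + 1)*e^(-t)/(6*t^2)
M′′(t) = (25*t^2*e^(6*t) - t^2 - 10*t*e^(6*t) - 2*t + 2*e^(6*t) - 2)*e^(-t)/(6*t^3)
M′′′(t) = (125*t^3*e^(6*t) + t^3 - 75*t^2*e^(6*t) + 3*t^2 + 30*t*e^(6*t) + 6*t - 6*e^(6*t) + 6)*e^(-t)/(6*t^4)
M′′′′(t) = (625*t^4*e^(6*t) - t^4 - 500*t^3*e^(6*t) - 4*t^3 + 300*t^2*e^(6*t) - 12*t^2 - 120*t*e^(6*t) - 24*t + 24*e^(6*t) - 24)*e^(-t)/(6*t^5)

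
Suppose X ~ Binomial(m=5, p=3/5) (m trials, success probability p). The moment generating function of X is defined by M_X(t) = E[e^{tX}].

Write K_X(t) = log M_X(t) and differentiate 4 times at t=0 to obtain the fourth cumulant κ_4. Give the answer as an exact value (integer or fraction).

M_X(t) = (3*e^(t)/5 + 2/5)^5
K_X(t) = log M_X(t) = 5*log(3*e^(t)/5 + 2/5)
K′(t) = 15*e^(t)/(3*e^(t) + 2)
K′′(t) = 30*e^(t)/(9*e^(2*t) + 12*e^(t) + 4)
K′′′(t) = (-90*e^(2*t) + 60*e^(t))/(27*e^(3*t) + 54*e^(2*t) + 36*e^(t) + 8)
K′′′′(t) = (270*e^(3*t) - 720*e^(2*t) + 120*e^(t))/(81*e^(4*t) + 216*e^(3*t) + 216*e^(2*t) + 96*e^(t) + 16)

κ_4 = K′′′′(0) = -66/125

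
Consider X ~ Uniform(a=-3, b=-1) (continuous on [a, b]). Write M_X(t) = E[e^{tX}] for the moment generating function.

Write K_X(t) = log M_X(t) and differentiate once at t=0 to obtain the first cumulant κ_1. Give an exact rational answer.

κ_1 = D[K](0) = -2

M_X(t) = (e^(-t) - e^(-3*t))/(2*t)
K_X(t) = log M_X(t) = -log(t) + log(e^(-t) - e^(-3*t)) - log(2)
D[K](t) = (-t*e^(2*t) + 3*t - e^(2*t) + 1)/(t*e^(2*t) - t)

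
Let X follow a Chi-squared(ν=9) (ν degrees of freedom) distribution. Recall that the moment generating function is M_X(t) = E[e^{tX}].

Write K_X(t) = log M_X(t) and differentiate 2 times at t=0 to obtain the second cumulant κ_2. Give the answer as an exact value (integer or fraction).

κ_2 = K′′(0) = 18

M_X(t) = (1 - 2*t)^(-9/2)
K_X(t) = log M_X(t) = -9*log(1 - 2*t)/2
K′(t) = -9/(2*t - 1)
K′′(t) = 18/(4*t^2 - 4*t + 1)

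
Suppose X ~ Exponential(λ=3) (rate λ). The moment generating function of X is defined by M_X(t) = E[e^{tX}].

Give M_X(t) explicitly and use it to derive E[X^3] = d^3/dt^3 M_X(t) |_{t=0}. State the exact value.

E[X^3] = d^3M/dt^3 |_{t=0} = 2/9

M_X(t) = 3/(3 - t)
dM/dt = 3/(t^2 - 6*t + 9)
d^2M/dt^2 = -6/(t^3 - 9*t^2 + 27*t - 27)
d^3M/dt^3 = 18/(t^4 - 12*t^3 + 54*t^2 - 108*t + 81)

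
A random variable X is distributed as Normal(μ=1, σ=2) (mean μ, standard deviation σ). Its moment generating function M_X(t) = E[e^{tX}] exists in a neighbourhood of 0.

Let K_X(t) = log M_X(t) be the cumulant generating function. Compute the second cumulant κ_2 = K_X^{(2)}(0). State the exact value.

M_X(t) = e^(2*t^2 + t)
K_X(t) = log M_X(t) = 2*t^2 + t
K^(2)(t) = 4

κ_2 = K^(2)(0) = 4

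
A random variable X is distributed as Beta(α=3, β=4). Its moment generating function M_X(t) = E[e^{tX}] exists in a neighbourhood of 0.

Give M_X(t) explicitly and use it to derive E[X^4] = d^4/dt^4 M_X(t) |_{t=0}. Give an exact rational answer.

M_X(t) = ₁F₁(3; 7; t)
M′(t) = 3*₁F₁(4; 8; t)/7
M′′(t) = 3*₁F₁(5; 9; t)/14
M′′′(t) = 5*₁F₁(6; 10; t)/42
M′′′′(t) = ₁F₁(7; 11; t)/14

E[X^4] = M′′′′(0) = 1/14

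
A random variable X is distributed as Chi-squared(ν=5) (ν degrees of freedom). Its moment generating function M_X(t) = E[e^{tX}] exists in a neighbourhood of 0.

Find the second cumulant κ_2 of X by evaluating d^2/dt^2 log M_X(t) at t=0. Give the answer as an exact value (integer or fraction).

M_X(t) = (1 - 2*t)^(-5/2)
K_X(t) = log M_X(t) = -5*log(1 - 2*t)/2
D^2[K](t) = 10/(4*t^2 - 4*t + 1)

κ_2 = D^2[K](0) = 10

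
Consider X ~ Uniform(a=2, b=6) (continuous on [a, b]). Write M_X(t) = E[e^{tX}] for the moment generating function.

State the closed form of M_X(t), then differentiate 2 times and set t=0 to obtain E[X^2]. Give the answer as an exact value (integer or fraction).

M_X(t) = (e^(6*t) - e^(2*t))/(4*t)
M′(t) = (6*t*e^(6*t) - 2*t*e^(2*t) - e^(6*t) + e^(2*t))/(4*t^2)
M′′(t) = (18*t^2*e^(6*t) - 2*t^2*e^(2*t) - 6*t*e^(6*t) + 2*t*e^(2*t) + e^(6*t) - e^(2*t))/(2*t^3)

E[X^2] = M′′(0) = 52/3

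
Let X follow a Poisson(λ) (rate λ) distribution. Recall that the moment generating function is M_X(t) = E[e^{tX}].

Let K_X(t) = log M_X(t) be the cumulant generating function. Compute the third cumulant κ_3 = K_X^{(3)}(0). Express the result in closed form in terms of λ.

M_X(t) = e^(λ*(e^(t) - 1))
K_X(t) = log M_X(t) = λ*(e^(t) - 1)
dK/dt = λ*e^(t)
d^2K/dt^2 = λ*e^(t)
d^3K/dt^3 = λ*e^(t)

κ_3 = d^3K/dt^3 |_{t=0} = λ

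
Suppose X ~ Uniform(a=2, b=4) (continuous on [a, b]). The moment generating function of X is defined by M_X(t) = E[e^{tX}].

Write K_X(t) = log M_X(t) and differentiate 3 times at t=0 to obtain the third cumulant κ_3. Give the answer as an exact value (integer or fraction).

κ_3 = d^3K/dt^3 |_{t=0} = 0

M_X(t) = (e^(4*t) - e^(2*t))/(2*t)
K_X(t) = log M_X(t) = -log(t) + log(e^(4*t) - e^(2*t)) - log(2)
dK/dt = (4*t*e^(2*t) - 2*t - e^(2*t) + 1)/(t*e^(2*t) - t)
d^2K/dt^2 = (-4*t^2*e^(2*t) + e^(4*t) - 2*e^(2*t) + 1)/(t^2*e^(4*t) - 2*t^2*e^(2*t) + t^2)
d^3K/dt^3 = (8*t^3*e^(4*t) + 8*t^3*e^(2*t) - 2*e^(6*t) + 6*e^(4*t) - 6*e^(2*t) + 2)/(t^3*e^(6*t) - 3*t^3*e^(4*t) + 3*t^3*e^(2*t) - t^3)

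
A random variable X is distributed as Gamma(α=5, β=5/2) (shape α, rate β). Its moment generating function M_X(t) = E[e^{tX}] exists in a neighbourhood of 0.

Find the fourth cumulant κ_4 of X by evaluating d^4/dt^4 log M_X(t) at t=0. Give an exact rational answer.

κ_4 = K′′′′(0) = 96/125

M_X(t) = 3125/(32*(5/2 - t)^5)
K_X(t) = log M_X(t) = -5*log(5/2 - t) - 5*log(2) + 5*log(5)
K′(t) = -10/(2*t - 5)
K′′(t) = 20/(4*t^2 - 20*t + 25)
K′′′(t) = -80/(8*t^3 - 60*t^2 + 150*t - 125)
K′′′′(t) = 480/(16*t^4 - 160*t^3 + 600*t^2 - 1000*t + 625)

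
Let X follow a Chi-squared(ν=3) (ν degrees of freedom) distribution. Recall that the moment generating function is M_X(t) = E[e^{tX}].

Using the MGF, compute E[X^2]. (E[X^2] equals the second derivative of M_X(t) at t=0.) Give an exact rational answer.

M_X(t) = (1 - 2*t)^(-3/2)
M′(t) = 3/(4*t^2*√(1 - 2*t) - 4*t*√(1 - 2*t) + √(1 - 2*t))
M′′(t) = -15/(8*t^3*√(1 - 2*t) - 12*t^2*√(1 - 2*t) + 6*t*√(1 - 2*t) - √(1 - 2*t))

E[X^2] = M′′(0) = 15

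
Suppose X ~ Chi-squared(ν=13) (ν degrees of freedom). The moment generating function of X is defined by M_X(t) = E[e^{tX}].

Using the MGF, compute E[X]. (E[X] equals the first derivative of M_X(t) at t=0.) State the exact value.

E[X] = M^(1)(0) = 13

M_X(t) = (1 - 2*t)^(-13/2)
M^(1)(t) = -13/(128*t^7*√(1 - 2*t) - 448*t^6*√(1 - 2*t) + 672*t^5*√(1 - 2*t) - 560*t^4*√(1 - 2*t) + 280*t^3*√(1 - 2*t) - 84*t^2*√(1 - 2*t) + 14*t*√(1 - 2*t) - √(1 - 2*t))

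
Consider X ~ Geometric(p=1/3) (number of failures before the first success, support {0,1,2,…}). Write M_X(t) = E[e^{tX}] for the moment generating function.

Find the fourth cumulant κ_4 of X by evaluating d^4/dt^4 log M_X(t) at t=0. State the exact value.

κ_4 = d^4K/dt^4 |_{t=0} = 222

M_X(t) = 1/(3*(1 - 2*e^(t)/3))
K_X(t) = log M_X(t) = -log(1 - 2*e^(t)/3) - log(3)
dK/dt = -2*e^(t)/(2*e^(t) - 3)
d^2K/dt^2 = 6*e^(t)/(4*e^(2*t) - 12*e^(t) + 9)
d^3K/dt^3 = (-12*e^(2*t) - 18*e^(t))/(8*e^(3*t) - 36*e^(2*t) + 54*e^(t) - 27)
d^4K/dt^4 = (24*e^(3*t) + 144*e^(2*t) + 54*e^(t))/(16*e^(4*t) - 96*e^(3*t) + 216*e^(2*t) - 216*e^(t) + 81)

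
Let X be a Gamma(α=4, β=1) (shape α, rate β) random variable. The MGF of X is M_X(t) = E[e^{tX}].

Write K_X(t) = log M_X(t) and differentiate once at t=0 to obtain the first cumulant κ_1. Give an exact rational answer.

κ_1 = dK/dt |_{t=0} = 4

M_X(t) = (1 - t)^(-4)
K_X(t) = log M_X(t) = -4*log(1 - t)
dK/dt = -4/(t - 1)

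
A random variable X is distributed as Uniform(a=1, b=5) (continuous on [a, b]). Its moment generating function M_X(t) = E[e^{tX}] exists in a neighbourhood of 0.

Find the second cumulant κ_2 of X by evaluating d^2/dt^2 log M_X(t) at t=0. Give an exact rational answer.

M_X(t) = (e^(5*t) - e^(t))/(4*t)
K_X(t) = log M_X(t) = -log(t) + log(e^(5*t) - e^(t)) - 2*log(2)
K^(2)(t) = (-16*t^2*e^(4*t) + e^(8*t) - 2*e^(4*t) + 1)/(t^2*e^(8*t) - 2*t^2*e^(4*t) + t^2)

κ_2 = K^(2)(0) = 4/3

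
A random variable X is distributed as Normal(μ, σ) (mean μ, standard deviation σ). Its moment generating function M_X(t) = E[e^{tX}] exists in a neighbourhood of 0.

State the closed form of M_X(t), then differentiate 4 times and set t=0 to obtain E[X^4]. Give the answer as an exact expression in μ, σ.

M_X(t) = e^(μ*t + σ^2*t^2/2)
dM/dt = μ*e^(μ*t)*e^(σ^2*t^2/2) + σ^2*t*e^(μ*t)*e^(σ^2*t^2/2)
d^2M/dt^2 = μ^2*e^(μ*t)*e^(σ^2*t^2/2) + 2*μ*σ^2*t*e^(μ*t)*e^(σ^2*t^2/2) + σ^4*t^2*e^(μ*t)*e^(σ^2*t^2/2) + σ^2*e^(μ*t)*e^(σ^2*t^2/2)

E[X^4] = d^4M/dt^4 |_{t=0} = μ^4 + 6*μ^2*σ^2 + 3*σ^4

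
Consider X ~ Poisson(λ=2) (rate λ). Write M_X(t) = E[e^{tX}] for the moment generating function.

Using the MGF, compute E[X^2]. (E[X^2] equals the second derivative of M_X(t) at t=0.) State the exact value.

M_X(t) = e^(2*e^(t) - 2)
dM/dt = 2*e^(-2)*e^(t)*e^(2*e^(t))
d^2M/dt^2 = (4*e^(2*t)*e^(2*e^(t)) + 2*e^(t)*e^(2*e^(t)))*e^(-2)

E[X^2] = d^2M/dt^2 |_{t=0} = 6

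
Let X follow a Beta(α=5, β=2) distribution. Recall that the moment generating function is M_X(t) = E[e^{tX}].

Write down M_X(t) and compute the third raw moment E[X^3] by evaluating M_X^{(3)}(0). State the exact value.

E[X^3] = D^3[M](0) = 5/12

M_X(t) = ₁F₁(5; 7; t)
D^3[M](t) = 5*₁F₁(8; 10; t)/12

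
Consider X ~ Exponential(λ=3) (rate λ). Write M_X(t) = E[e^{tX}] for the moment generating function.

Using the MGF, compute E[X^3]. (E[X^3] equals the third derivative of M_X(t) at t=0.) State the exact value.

E[X^3] = D^3[M](0) = 2/9

M_X(t) = 3/(3 - t)
D^3[M](t) = 18/(t^4 - 12*t^3 + 54*t^2 - 108*t + 81)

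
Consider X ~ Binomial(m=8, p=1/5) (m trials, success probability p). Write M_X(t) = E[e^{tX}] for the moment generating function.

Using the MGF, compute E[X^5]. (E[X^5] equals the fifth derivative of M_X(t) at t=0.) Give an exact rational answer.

M_X(t) = (e^(t)/5 + 4/5)^8

E[X^5] = M^(5)(0) = 82144/625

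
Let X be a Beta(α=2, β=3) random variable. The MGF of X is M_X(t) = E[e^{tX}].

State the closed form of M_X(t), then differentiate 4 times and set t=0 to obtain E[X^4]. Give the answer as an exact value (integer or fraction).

E[X^4] = M^(4)(0) = 1/14

M_X(t) = ₁F₁(2; 5; t)
M^(4)(t) = ₁F₁(6; 9; t)/14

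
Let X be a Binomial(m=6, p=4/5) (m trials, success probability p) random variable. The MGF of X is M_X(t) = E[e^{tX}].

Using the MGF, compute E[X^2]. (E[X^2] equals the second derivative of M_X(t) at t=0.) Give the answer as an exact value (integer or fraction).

M_X(t) = (4*e^(t)/5 + 1/5)^6
dM/dt = 24576*e^(6*t)/15625 + 6144*e^(5*t)/3125 + 3072*e^(4*t)/3125 + 768*e^(3*t)/3125 + 96*e^(2*t)/3125 + 24*e^(t)/15625
d^2M/dt^2 = 147456*e^(6*t)/15625 + 6144*e^(5*t)/625 + 12288*e^(4*t)/3125 + 2304*e^(3*t)/3125 + 192*e^(2*t)/3125 + 24*e^(t)/15625

E[X^2] = d^2M/dt^2 |_{t=0} = 24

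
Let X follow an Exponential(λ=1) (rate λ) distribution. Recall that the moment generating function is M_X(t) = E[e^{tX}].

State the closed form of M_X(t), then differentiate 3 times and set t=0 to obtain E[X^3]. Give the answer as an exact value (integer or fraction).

E[X^3] = d^3M/dt^3 |_{t=0} = 6

M_X(t) = 1/(1 - t)
dM/dt = 1/(t^2 - 2*t + 1)
d^2M/dt^2 = -2/(t^3 - 3*t^2 + 3*t - 1)
d^3M/dt^3 = 6/(t^4 - 4*t^3 + 6*t^2 - 4*t + 1)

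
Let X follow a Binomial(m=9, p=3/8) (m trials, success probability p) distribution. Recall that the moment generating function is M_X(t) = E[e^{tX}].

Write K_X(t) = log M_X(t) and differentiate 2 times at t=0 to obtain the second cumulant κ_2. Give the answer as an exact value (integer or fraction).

M_X(t) = (3*e^(t)/8 + 5/8)^9
K_X(t) = log M_X(t) = 9*log(3*e^(t)/8 + 5/8)
K′(t) = 27*e^(t)/(3*e^(t) + 5)
K′′(t) = 135*e^(t)/(9*e^(2*t) + 30*e^(t) + 25)

κ_2 = K′′(0) = 135/64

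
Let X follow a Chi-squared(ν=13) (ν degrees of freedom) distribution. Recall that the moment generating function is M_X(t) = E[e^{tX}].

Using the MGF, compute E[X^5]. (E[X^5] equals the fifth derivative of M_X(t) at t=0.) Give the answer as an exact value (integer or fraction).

E[X^5] = d^5M/dt^5 |_{t=0} = 1322685

M_X(t) = (1 - 2*t)^(-13/2)
dM/dt = -13/(128*t^7*√(1 - 2*t) - 448*t^6*√(1 - 2*t) + 672*t^5*√(1 - 2*t) - 560*t^4*√(1 - 2*t) + 280*t^3*√(1 - 2*t) - 84*t^2*√(1 - 2*t) + 14*t*√(1 - 2*t) - √(1 - 2*t))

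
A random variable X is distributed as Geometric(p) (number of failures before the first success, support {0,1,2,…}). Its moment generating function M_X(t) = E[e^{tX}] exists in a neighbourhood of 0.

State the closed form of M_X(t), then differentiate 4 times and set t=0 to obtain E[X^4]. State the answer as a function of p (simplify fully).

M_X(t) = p/(-(1 - p)*e^(t) + 1)

E[X^4] = M^(4)(0) = 1 - 15/p + 50/p^2 - 60/p^3 + 24/p^4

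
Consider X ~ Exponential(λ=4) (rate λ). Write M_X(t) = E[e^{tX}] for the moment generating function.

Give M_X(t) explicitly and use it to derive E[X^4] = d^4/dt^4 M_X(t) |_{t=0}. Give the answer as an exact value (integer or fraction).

E[X^4] = M′′′′(0) = 3/32

M_X(t) = 4/(4 - t)
M′(t) = 4/(t^2 - 8*t + 16)
M′′(t) = -8/(t^3 - 12*t^2 + 48*t - 64)
M′′′(t) = 24/(t^4 - 16*t^3 + 96*t^2 - 256*t + 256)
M′′′′(t) = -96/(t^5 - 20*t^4 + 160*t^3 - 640*t^2 + 1280*t - 1024)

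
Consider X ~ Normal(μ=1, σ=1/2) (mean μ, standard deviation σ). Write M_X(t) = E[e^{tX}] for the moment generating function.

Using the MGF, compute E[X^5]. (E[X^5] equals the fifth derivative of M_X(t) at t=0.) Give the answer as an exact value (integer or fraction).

M_X(t) = e^(t^2/8 + t)
M^(5)(t) = t^5*e^(t)*e^(t^2/8)/1024 + 5*t^4*e^(t)*e^(t^2/8)/256 + 25*t^3*e^(t)*e^(t^2/8)/128 + 35*t^2*e^(t)*e^(t^2/8)/32 + 215*t*e^(t)*e^(t^2/8)/64 + 71*e^(t)*e^(t^2/8)/16

E[X^5] = M^(5)(0) = 71/16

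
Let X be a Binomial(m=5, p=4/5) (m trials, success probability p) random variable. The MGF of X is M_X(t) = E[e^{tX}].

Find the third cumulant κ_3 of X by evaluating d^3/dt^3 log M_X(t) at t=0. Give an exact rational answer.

M_X(t) = (4*e^(t)/5 + 1/5)^5
K_X(t) = log M_X(t) = 5*log(4*e^(t)/5 + 1/5)
K^(3)(t) = (-80*e^(2*t) + 20*e^(t))/(64*e^(3*t) + 48*e^(2*t) + 12*e^(t) + 1)

κ_3 = K^(3)(0) = -12/25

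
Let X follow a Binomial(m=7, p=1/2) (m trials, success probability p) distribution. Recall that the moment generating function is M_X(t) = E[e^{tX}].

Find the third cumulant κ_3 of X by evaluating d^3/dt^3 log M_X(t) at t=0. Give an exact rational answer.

M_X(t) = (e^(t)/2 + 1/2)^7
K_X(t) = log M_X(t) = 7*log(e^(t)/2 + 1/2)
dK/dt = 7*e^(t)/(e^(t) + 1)
d^2K/dt^2 = 7*e^(t)/(e^(2*t) + 2*e^(t) + 1)
d^3K/dt^3 = (-7*e^(2*t) + 7*e^(t))/(e^(3*t) + 3*e^(2*t) + 3*e^(t) + 1)

κ_3 = d^3K/dt^3 |_{t=0} = 0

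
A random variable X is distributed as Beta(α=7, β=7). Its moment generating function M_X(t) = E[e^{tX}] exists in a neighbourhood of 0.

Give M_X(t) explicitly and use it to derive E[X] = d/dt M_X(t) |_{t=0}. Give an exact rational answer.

M_X(t) = ₁F₁(7; 14; t)
D[M](t) = ₁F₁(8; 15; t)/2

E[X] = D[M](0) = 1/2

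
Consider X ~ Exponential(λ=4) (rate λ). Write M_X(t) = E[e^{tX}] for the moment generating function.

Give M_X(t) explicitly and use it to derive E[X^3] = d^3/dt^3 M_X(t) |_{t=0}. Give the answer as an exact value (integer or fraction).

E[X^3] = d^3M/dt^3 |_{t=0} = 3/32

M_X(t) = 4/(4 - t)
dM/dt = 4/(t^2 - 8*t + 16)
d^2M/dt^2 = -8/(t^3 - 12*t^2 + 48*t - 64)
d^3M/dt^3 = 24/(t^4 - 16*t^3 + 96*t^2 - 256*t + 256)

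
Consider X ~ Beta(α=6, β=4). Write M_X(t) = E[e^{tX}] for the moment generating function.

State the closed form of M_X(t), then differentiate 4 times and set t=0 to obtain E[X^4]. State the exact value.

M_X(t) = ₁F₁(6; 10; t)
M^(4)(t) = 126*₁F₁(10; 14; t)/715

E[X^4] = M^(4)(0) = 126/715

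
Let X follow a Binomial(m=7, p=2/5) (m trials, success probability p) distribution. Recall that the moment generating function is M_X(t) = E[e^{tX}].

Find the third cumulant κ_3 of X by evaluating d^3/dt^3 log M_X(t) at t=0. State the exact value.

M_X(t) = (2*e^(t)/5 + 3/5)^7
K_X(t) = log M_X(t) = 7*log(2*e^(t)/5 + 3/5)
D^3[K](t) = (-84*e^(2*t) + 126*e^(t))/(8*e^(3*t) + 36*e^(2*t) + 54*e^(t) + 27)

κ_3 = D^3[K](0) = 42/125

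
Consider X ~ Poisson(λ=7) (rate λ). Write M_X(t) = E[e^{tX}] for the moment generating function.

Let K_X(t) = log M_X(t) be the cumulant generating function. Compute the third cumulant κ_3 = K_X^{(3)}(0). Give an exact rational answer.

M_X(t) = e^(7*e^(t) - 7)
K_X(t) = log M_X(t) = 7*e^(t) - 7
dK/dt = 7*e^(t)
d^2K/dt^2 = 7*e^(t)
d^3K/dt^3 = 7*e^(t)

κ_3 = d^3K/dt^3 |_{t=0} = 7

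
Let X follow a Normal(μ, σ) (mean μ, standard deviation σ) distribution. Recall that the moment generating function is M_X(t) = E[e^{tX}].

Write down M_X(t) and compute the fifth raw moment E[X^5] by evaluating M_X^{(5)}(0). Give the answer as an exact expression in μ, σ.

M_X(t) = e^(μ*t + σ^2*t^2/2)

E[X^5] = D^5[M](0) = μ*(μ^4 + 10*μ^2*σ^2 + 15*σ^4)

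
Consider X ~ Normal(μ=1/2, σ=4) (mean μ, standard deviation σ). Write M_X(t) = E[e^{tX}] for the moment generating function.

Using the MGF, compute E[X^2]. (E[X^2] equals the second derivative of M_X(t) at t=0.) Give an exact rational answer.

M_X(t) = e^(8*t^2 + t/2)
M^(2)(t) = 256*t^2*e^(t/2)*e^(8*t^2) + 16*t*e^(t/2)*e^(8*t^2) + 65*e^(t/2)*e^(8*t^2)/4

E[X^2] = M^(2)(0) = 65/4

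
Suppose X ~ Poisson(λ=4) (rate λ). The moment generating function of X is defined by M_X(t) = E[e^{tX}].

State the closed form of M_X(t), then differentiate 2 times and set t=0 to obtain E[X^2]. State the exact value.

M_X(t) = e^(4*e^(t) - 4)
M′(t) = 4*e^(-4)*e^(t)*e^(4*e^(t))
M′′(t) = (16*e^(2*t)*e^(4*e^(t)) + 4*e^(t)*e^(4*e^(t)))*e^(-4)

E[X^2] = M′′(0) = 20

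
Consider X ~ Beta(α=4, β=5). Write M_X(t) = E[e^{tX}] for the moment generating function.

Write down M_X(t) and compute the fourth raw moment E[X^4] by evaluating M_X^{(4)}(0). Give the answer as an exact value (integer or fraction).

M_X(t) = ₁F₁(4; 9; t)
dM/dt = 4*₁F₁(5; 10; t)/9
d^2M/dt^2 = 2*₁F₁(6; 11; t)/9
d^3M/dt^3 = 4*₁F₁(7; 12; t)/33
d^4M/dt^4 = 7*₁F₁(8; 13; t)/99

E[X^4] = d^4M/dt^4 |_{t=0} = 7/99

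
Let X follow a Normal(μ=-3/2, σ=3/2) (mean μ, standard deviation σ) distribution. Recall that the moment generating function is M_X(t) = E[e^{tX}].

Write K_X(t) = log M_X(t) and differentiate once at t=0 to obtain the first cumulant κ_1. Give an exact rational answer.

κ_1 = dK/dt |_{t=0} = -3/2

M_X(t) = e^(9*t^2/8 - 3*t/2)
K_X(t) = log M_X(t) = 9*t^2/8 - 3*t/2
dK/dt = 9*t/4 - 3/2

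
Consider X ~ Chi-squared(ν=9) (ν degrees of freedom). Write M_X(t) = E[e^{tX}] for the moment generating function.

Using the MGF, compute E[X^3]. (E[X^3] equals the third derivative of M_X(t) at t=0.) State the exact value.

M_X(t) = (1 - 2*t)^(-9/2)

E[X^3] = M^(3)(0) = 1287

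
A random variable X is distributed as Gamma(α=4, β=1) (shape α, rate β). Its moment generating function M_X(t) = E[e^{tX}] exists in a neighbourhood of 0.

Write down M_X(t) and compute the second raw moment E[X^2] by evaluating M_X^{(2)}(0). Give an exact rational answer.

M_X(t) = (1 - t)^(-4)
M^(2)(t) = 20/(t^6 - 6*t^5 + 15*t^4 - 20*t^3 + 15*t^2 - 6*t + 1)

E[X^2] = M^(2)(0) = 20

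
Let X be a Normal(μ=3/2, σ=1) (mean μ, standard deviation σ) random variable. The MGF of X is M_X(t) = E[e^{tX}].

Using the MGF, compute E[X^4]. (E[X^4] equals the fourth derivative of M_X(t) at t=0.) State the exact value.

E[X^4] = d^4M/dt^4 |_{t=0} = 345/16

M_X(t) = e^(t^2/2 + 3*t/2)
dM/dt = t*e^(3*t/2)*e^(t^2/2) + 3*e^(3*t/2)*e^(t^2/2)/2
d^2M/dt^2 = t^2*e^(3*t/2)*e^(t^2/2) + 3*t*e^(3*t/2)*e^(t^2/2) + 13*e^(3*t/2)*e^(t^2/2)/4
d^3M/dt^3 = t^3*e^(3*t/2)*e^(t^2/2) + 9*t^2*e^(3*t/2)*e^(t^2/2)/2 + 39*t*e^(3*t/2)*e^(t^2/2)/4 + 63*e^(3*t/2)*e^(t^2/2)/8
d^4M/dt^4 = t^4*e^(3*t/2)*e^(t^2/2) + 6*t^3*e^(3*t/2)*e^(t^2/2) + 39*t^2*e^(3*t/2)*e^(t^2/2)/2 + 63*t*e^(3*t/2)*e^(t^2/2)/2 + 345*e^(3*t/2)*e^(t^2/2)/16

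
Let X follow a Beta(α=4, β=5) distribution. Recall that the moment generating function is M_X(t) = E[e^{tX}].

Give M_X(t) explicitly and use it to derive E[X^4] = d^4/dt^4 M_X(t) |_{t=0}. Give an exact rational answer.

E[X^4] = M^(4)(0) = 7/99

M_X(t) = ₁F₁(4; 9; t)
M^(4)(t) = 7*₁F₁(8; 13; t)/99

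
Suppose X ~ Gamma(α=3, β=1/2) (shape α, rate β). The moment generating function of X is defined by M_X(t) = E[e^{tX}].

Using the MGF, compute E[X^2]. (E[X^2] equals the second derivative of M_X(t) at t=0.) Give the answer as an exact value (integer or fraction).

E[X^2] = M^(2)(0) = 48

M_X(t) = 1/(8*(1/2 - t)^3)
M^(2)(t) = -48/(32*t^5 - 80*t^4 + 80*t^3 - 40*t^2 + 10*t - 1)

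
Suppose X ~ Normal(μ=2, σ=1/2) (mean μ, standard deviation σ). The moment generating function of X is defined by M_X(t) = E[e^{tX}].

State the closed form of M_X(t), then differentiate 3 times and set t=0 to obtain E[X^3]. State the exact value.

M_X(t) = e^(t^2/8 + 2*t)
dM/dt = t*e^(2*t)*e^(t^2/8)/4 + 2*e^(2*t)*e^(t^2/8)
d^2M/dt^2 = t^2*e^(2*t)*e^(t^2/8)/16 + t*e^(2*t)*e^(t^2/8) + 17*e^(2*t)*e^(t^2/8)/4
d^3M/dt^3 = t^3*e^(2*t)*e^(t^2/8)/64 + 3*t^2*e^(2*t)*e^(t^2/8)/8 + 51*t*e^(2*t)*e^(t^2/8)/16 + 19*e^(2*t)*e^(t^2/8)/2

E[X^3] = d^3M/dt^3 |_{t=0} = 19/2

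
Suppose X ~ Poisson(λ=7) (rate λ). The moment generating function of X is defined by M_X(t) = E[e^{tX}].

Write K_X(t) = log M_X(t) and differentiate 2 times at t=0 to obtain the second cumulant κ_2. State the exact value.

κ_2 = K^(2)(0) = 7

M_X(t) = e^(7*e^(t) - 7)
K_X(t) = log M_X(t) = 7*e^(t) - 7
K^(2)(t) = 7*e^(t)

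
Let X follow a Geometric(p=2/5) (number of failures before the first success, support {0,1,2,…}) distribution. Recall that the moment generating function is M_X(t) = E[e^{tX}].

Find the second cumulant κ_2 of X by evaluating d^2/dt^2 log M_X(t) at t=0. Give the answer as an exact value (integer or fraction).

κ_2 = d^2K/dt^2 |_{t=0} = 15/4

M_X(t) = 2/(5*(1 - 3*e^(t)/5))
K_X(t) = log M_X(t) = -log(1 - 3*e^(t)/5) - log(5) + log(2)
dK/dt = -3*e^(t)/(3*e^(t) - 5)
d^2K/dt^2 = 15*e^(t)/(9*e^(2*t) - 30*e^(t) + 25)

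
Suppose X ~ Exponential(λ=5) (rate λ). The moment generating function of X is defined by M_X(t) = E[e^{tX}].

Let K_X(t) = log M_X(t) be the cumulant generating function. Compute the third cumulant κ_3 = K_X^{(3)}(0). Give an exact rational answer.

M_X(t) = 5/(5 - t)
K_X(t) = log M_X(t) = -log(5 - t) + log(5)
K′(t) = -1/(t - 5)
K′′(t) = 1/(t^2 - 10*t + 25)
K′′′(t) = -2/(t^3 - 15*t^2 + 75*t - 125)

κ_3 = K′′′(0) = 2/125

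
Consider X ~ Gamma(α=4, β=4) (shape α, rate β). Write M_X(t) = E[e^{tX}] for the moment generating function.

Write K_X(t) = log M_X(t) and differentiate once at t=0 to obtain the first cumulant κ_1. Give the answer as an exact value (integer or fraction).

κ_1 = K^(1)(0) = 1

M_X(t) = 256/(4 - t)^4
K_X(t) = log M_X(t) = -4*log(4 - t) + 8*log(2)
K^(1)(t) = -4/(t - 4)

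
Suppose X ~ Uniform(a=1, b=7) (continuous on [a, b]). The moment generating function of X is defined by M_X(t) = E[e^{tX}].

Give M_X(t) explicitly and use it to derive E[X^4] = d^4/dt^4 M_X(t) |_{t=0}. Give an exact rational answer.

M_X(t) = (e^(7*t) - e^(t))/(6*t)
M^(4)(t) = (2401*t^4*e^(7*t) - t^4*e^(t) - 1372*t^3*e^(7*t) + 4*t^3*e^(t) + 588*t^2*e^(7*t) - 12*t^2*e^(t) - 168*t*e^(7*t) + 24*t*e^(t) + 24*e^(7*t) - 24*e^(t))/(6*t^5)

E[X^4] = M^(4)(0) = 2801/5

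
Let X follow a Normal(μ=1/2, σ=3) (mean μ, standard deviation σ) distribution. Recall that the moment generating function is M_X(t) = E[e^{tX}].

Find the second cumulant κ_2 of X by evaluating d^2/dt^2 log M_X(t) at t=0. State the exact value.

M_X(t) = e^(9*t^2/2 + t/2)
K_X(t) = log M_X(t) = 9*t^2/2 + t/2
K′(t) = 9*t + 1/2
K′′(t) = 9

κ_2 = K′′(0) = 9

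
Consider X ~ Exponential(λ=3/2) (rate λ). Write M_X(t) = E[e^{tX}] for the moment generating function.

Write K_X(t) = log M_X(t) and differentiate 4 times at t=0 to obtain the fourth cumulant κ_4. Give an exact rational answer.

κ_4 = d^4K/dt^4 |_{t=0} = 32/27

M_X(t) = 3/(2*(3/2 - t))
K_X(t) = log M_X(t) = -log(3/2 - t) - log(2) + log(3)
dK/dt = -2/(2*t - 3)
d^2K/dt^2 = 4/(4*t^2 - 12*t + 9)
d^3K/dt^3 = -16/(8*t^3 - 36*t^2 + 54*t - 27)
d^4K/dt^4 = 96/(16*t^4 - 96*t^3 + 216*t^2 - 216*t + 81)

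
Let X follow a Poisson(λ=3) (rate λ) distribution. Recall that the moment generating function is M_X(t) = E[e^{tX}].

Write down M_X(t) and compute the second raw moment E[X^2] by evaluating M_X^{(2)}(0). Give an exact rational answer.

E[X^2] = M^(2)(0) = 12

M_X(t) = e^(3*e^(t) - 3)
M^(2)(t) = (9*e^(2*t)*e^(3*e^(t)) + 3*e^(t)*e^(3*e^(t)))*e^(-3)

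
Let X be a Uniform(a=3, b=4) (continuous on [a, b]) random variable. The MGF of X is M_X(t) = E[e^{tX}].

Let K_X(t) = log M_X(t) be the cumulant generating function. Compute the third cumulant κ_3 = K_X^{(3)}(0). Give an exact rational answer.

M_X(t) = (e^(4*t) - e^(3*t))/t
K_X(t) = log M_X(t) = -log(t) + log(e^(4*t) - e^(3*t))
dK/dt = (4*t*e^(t) - 3*t - e^(t) + 1)/(t*e^(t) - t)
d^2K/dt^2 = (-t^2*e^(t) + e^(2*t) - 2*e^(t) + 1)/(t^2*e^(2*t) - 2*t^2*e^(t) + t^2)
d^3K/dt^3 = (t^3*e^(2*t) + t^3*e^(t) - 2*e^(3*t) + 6*e^(2*t) - 6*e^(t) + 2)/(t^3*e^(3*t) - 3*t^3*e^(2*t) + 3*t^3*e^(t) - t^3)

κ_3 = d^3K/dt^3 |_{t=0} = 0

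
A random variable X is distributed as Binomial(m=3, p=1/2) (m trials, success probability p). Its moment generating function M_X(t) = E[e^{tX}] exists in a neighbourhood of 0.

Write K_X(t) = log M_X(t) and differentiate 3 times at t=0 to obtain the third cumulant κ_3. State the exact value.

M_X(t) = (e^(t)/2 + 1/2)^3
K_X(t) = log M_X(t) = 3*log(e^(t)/2 + 1/2)
K^(3)(t) = (-3*e^(2*t) + 3*e^(t))/(e^(3*t) + 3*e^(2*t) + 3*e^(t) + 1)

κ_3 = K^(3)(0) = 0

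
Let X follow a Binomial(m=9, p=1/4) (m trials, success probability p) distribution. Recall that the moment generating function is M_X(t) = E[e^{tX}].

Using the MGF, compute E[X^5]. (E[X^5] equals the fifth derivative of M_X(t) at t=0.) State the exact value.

M_X(t) = (e^(t)/4 + 3/4)^9

E[X^5] = d^5M/dt^5 |_{t=0} = 25569/64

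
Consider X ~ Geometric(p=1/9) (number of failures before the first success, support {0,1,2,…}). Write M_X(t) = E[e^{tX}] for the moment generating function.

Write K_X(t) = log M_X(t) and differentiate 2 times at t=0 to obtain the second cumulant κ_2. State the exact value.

κ_2 = d^2K/dt^2 |_{t=0} = 72

M_X(t) = 1/(9*(1 - 8*e^(t)/9))
K_X(t) = log M_X(t) = -log(1 - 8*e^(t)/9) - 2*log(3)
dK/dt = -8*e^(t)/(8*e^(t) - 9)
d^2K/dt^2 = 72*e^(t)/(64*e^(2*t) - 144*e^(t) + 81)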